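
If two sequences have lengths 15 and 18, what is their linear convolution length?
Linear/full convolution length: m + n - 1 = 15 + 18 - 1 = 32

32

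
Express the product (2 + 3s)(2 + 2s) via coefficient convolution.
Ascending coefficients: a = [2, 3], b = [2, 2]. c[0] = 2×2 = 4; c[1] = 2×2 + 3×2 = 10; c[2] = 3×2 = 6. Result coefficients: [4, 10, 6] → 4 + 10s + 6s^2

4 + 10s + 6s^2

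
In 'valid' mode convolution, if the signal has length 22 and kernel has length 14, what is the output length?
'Valid' mode counts only positions where the kernel fully overlaps the signal: m - n + 1 = 22 - 14 + 1 = 9

9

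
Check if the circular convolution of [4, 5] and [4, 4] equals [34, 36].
Recompute circular convolution of [4, 5] and [4, 4]: y[0] = 4×4 + 5×4 = 36; y[1] = 4×4 + 5×4 = 36 → [36, 36]. Compare to given [34, 36]: they differ at index 0: given 34, correct 36, so answer: No

No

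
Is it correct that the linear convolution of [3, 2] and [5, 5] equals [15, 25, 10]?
Recompute linear convolution of [3, 2] and [5, 5]: y[0] = 3×5 = 15; y[1] = 3×5 + 2×5 = 25; y[2] = 2×5 = 10 → [15, 25, 10]. Given [15, 25, 10] matches, so answer: Yes

Yes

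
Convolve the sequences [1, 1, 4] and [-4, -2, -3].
y[0] = 1×-4 = -4; y[1] = 1×-2 + 1×-4 = -6; y[2] = 1×-3 + 1×-2 + 4×-4 = -21; y[3] = 1×-3 + 4×-2 = -11; y[4] = 4×-3 = -12

[-4, -6, -21, -11, -12]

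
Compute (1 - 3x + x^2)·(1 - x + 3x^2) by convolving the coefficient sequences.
Ascending coefficients: a = [1, -3, 1], b = [1, -1, 3]. c[0] = 1×1 = 1; c[1] = 1×-1 + -3×1 = -4; c[2] = 1×3 + -3×-1 + 1×1 = 7; c[3] = -3×3 + 1×-1 = -10; c[4] = 1×3 = 3. Result coefficients: [1, -4, 7, -10, 3] → 1 - 4x + 7x^2 - 10x^3 + 3x^4

1 - 4x + 7x^2 - 10x^3 + 3x^4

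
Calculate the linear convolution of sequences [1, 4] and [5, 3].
y[0] = 1×5 = 5; y[1] = 1×3 + 4×5 = 23; y[2] = 4×3 = 12

[5, 23, 12]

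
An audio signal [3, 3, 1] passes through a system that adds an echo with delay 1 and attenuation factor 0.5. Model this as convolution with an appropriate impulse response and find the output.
Direct-path + delayed-attenuated-path model → impulse response h = [1, 0.5] (1 at lag 0, 0.5 at lag 1). Output y[n] = x[n] + 0.5·x[n - 1] (with x[n] = 0 outside 0..2): y[0] = 3 + 0.5×0 = 3; y[1] = 3 + 0.5×3 = 4.5; y[2] = 1 + 0.5×3 = 2.5; y[3] = 0 + 0.5×1 = 0.5. So y = [3, 4.5, 2.5, 0.5]

[3, 4.5, 2.5, 0.5]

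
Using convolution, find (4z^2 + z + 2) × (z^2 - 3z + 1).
Ascending coefficients: a = [2, 1, 4], b = [1, -3, 1]. c[0] = 2×1 = 2; c[1] = 2×-3 + 1×1 = -5; c[2] = 2×1 + 1×-3 + 4×1 = 3; c[3] = 1×1 + 4×-3 = -11; c[4] = 4×1 = 4. Result coefficients: [2, -5, 3, -11, 4] → 4z^4 - 11z^3 + 3z^2 - 5z + 2

4z^4 - 11z^3 + 3z^2 - 5z + 2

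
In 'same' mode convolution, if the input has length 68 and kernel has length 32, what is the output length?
'Same' mode returns an output with the same length as the input: 68

68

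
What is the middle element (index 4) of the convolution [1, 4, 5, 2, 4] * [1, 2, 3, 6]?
Use y[k] = Σ_i a[i]·b[k-i] at k=4. y[4] = 4×6 + 5×3 + 2×2 + 4×1 = 47

47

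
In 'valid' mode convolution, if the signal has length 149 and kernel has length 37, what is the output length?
'Valid' mode counts only positions where the kernel fully overlaps the signal: m - n + 1 = 149 - 37 + 1 = 113

113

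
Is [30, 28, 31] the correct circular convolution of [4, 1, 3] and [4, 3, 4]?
Recompute circular convolution of [4, 1, 3] and [4, 3, 4]: y[0] = 4×4 + 1×4 + 3×3 = 29; y[1] = 4×3 + 1×4 + 3×4 = 28; y[2] = 4×4 + 1×3 + 3×4 = 31 → [29, 28, 31]. Compare to given [30, 28, 31]: they differ at index 0: given 30, correct 29, so answer: No

No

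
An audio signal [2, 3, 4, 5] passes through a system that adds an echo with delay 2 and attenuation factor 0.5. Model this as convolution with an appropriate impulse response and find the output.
Direct-path + delayed-attenuated-path model → impulse response h = [1, 0, 0.5] (1 at lag 0, 0.5 at lag 2). Output y[n] = x[n] + 0.5·x[n - 2] (with x[n] = 0 outside 0..3): y[0] = 2 + 0.5×0 = 2; y[1] = 3 + 0.5×0 = 3; y[2] = 4 + 0.5×2 = 5.0; y[3] = 5 + 0.5×3 = 6.5; y[4] = 0 + 0.5×4 = 2.0; y[5] = 0 + 0.5×5 = 2.5. So y = [2, 3, 5.0, 6.5, 2.0, 2.5]

[2, 3, 5.0, 6.5, 2.0, 2.5]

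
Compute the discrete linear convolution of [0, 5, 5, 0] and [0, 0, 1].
y[0] = 0×0 = 0; y[1] = 0×0 + 5×0 = 0; y[2] = 0×1 + 5×0 + 5×0 = 0; y[3] = 5×1 + 5×0 + 0×0 = 5; y[4] = 5×1 + 0×0 = 5; y[5] = 0×1 = 0

[0, 0, 0, 5, 5, 0]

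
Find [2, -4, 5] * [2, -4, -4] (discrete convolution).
y[0] = 2×2 = 4; y[1] = 2×-4 + -4×2 = -16; y[2] = 2×-4 + -4×-4 + 5×2 = 18; y[3] = -4×-4 + 5×-4 = -4; y[4] = 5×-4 = -20

[4, -16, 18, -4, -20]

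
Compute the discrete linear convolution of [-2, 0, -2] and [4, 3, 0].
y[0] = -2×4 = -8; y[1] = -2×3 + 0×4 = -6; y[2] = -2×0 + 0×3 + -2×4 = -8; y[3] = 0×0 + -2×3 = -6; y[4] = -2×0 = 0

[-8, -6, -8, -6, 0]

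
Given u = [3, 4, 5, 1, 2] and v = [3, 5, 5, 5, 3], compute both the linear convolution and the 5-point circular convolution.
Linear: y_lin[0] = 3×3 = 9; y_lin[1] = 3×5 + 4×3 = 27; y_lin[2] = 3×5 + 4×5 + 5×3 = 50; y_lin[3] = 3×5 + 4×5 + 5×5 + 1×3 = 63; y_lin[4] = 3×3 + 4×5 + 5×5 + 1×5 + 2×3 = 65; y_lin[5] = 4×3 + 5×5 + 1×5 + 2×5 = 52; y_lin[6] = 5×3 + 1×5 + 2×5 = 30; y_lin[7] = 1×3 + 2×5 = 13; y_lin[8] = 2×3 = 6 → [9, 27, 50, 63, 65, 52, 30, 13, 6]. Circular (length 5): y[0] = 3×3 + 4×3 + 5×5 + 1×5 + 2×5 = 61; y[1] = 3×5 + 4×3 + 5×3 + 1×5 + 2×5 = 57; y[2] = 3×5 + 4×5 + 5×3 + 1×3 + 2×5 = 63; y[3] = 3×5 + 4×5 + 5×5 + 1×3 + 2×3 = 69; y[4] = 3×3 + 4×5 + 5×5 + 1×5 + 2×3 = 65 → [61, 57, 63, 69, 65]

Linear: [9, 27, 50, 63, 65, 52, 30, 13, 6], Circular: [61, 57, 63, 69, 65]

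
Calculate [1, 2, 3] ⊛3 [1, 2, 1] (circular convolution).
Use y[k] = Σ_j x[j]·h[(k-j) mod 3]. y[0] = 1×1 + 2×1 + 3×2 = 9; y[1] = 1×2 + 2×1 + 3×1 = 7; y[2] = 1×1 + 2×2 + 3×1 = 8. Result: [9, 7, 8]

[9, 7, 8]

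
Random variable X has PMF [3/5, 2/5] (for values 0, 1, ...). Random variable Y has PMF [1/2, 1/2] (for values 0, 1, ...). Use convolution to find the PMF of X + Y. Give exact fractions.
P(X+Y=k) = Σ_i P(X=i)·P(Y=k-i) — a convolution of [3/5, 2/5] and [1/2, 1/2]. P(X+Y=0) = (3/5)×(1/2) = 3/10; P(X+Y=1) = (3/5)×(1/2) + (2/5)×(1/2) = 3/10 + 1/5 = 1/2; P(X+Y=2) = (2/5)×(1/2) = 1/5. PMF: [3/10, 1/2, 1/5] (sums to 1 ✓)

[3/10, 1/2, 1/5]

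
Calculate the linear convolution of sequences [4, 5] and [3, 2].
y[0] = 4×3 = 12; y[1] = 4×2 + 5×3 = 23; y[2] = 5×2 = 10

[12, 23, 10]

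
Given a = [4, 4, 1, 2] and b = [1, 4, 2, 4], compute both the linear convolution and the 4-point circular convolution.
Linear: y_lin[0] = 4×1 = 4; y_lin[1] = 4×4 + 4×1 = 20; y_lin[2] = 4×2 + 4×4 + 1×1 = 25; y_lin[3] = 4×4 + 4×2 + 1×4 + 2×1 = 30; y_lin[4] = 4×4 + 1×2 + 2×4 = 26; y_lin[5] = 1×4 + 2×2 = 8; y_lin[6] = 2×4 = 8 → [4, 20, 25, 30, 26, 8, 8]. Circular (length 4): y[0] = 4×1 + 4×4 + 1×2 + 2×4 = 30; y[1] = 4×4 + 4×1 + 1×4 + 2×2 = 28; y[2] = 4×2 + 4×4 + 1×1 + 2×4 = 33; y[3] = 4×4 + 4×2 + 1×4 + 2×1 = 30 → [30, 28, 33, 30]

Linear: [4, 20, 25, 30, 26, 8, 8], Circular: [30, 28, 33, 30]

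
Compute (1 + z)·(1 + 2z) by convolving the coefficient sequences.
Ascending coefficients: a = [1, 1], b = [1, 2]. c[0] = 1×1 = 1; c[1] = 1×2 + 1×1 = 3; c[2] = 1×2 = 2. Result coefficients: [1, 3, 2] → 1 + 3z + 2z^2

1 + 3z + 2z^2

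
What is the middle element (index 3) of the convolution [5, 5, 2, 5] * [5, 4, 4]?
Use y[k] = Σ_i a[i]·b[k-i] at k=3. y[3] = 5×4 + 2×4 + 5×5 = 53

53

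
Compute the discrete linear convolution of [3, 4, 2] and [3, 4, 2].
y[0] = 3×3 = 9; y[1] = 3×4 + 4×3 = 24; y[2] = 3×2 + 4×4 + 2×3 = 28; y[3] = 4×2 + 2×4 = 16; y[4] = 2×2 = 4

[9, 24, 28, 16, 4]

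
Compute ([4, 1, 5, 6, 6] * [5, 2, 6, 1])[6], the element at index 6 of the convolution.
Use y[k] = Σ_i a[i]·b[k-i] at k=6. y[6] = 6×1 + 6×6 = 42

42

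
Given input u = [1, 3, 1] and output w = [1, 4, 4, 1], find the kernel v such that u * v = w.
Output length 4 = len(u) + len(v) - 1 ⇒ len(v) = 2. Solve v forward using v[k] = (w[k] - Σ_{i≥1} u[i]·v[k-i]) / u[0]: v[0] = w[0] / u[0] = 1 / 1 = 1; v[1] = (w[1] - 3×1) / u[0] = (4 - 3×1) / 1 = 1. So v = [1, 1]. Forward-check [1, 3, 1] * [1, 1]: w[0] = 1×1 = 1; w[1] = 1×1 + 3×1 = 4; w[2] = 3×1 + 1×1 = 4; w[3] = 1×1 = 1 → [1, 4, 4, 1] ✓

[1, 1]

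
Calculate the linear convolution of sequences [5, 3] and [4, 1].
y[0] = 5×4 = 20; y[1] = 5×1 + 3×4 = 17; y[2] = 3×1 = 3

[20, 17, 3]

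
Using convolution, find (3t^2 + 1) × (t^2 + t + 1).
Ascending coefficients: a = [1, 0, 3], b = [1, 1, 1]. c[0] = 1×1 = 1; c[1] = 1×1 + 0×1 = 1; c[2] = 1×1 + 0×1 + 3×1 = 4; c[3] = 0×1 + 3×1 = 3; c[4] = 3×1 = 3. Result coefficients: [1, 1, 4, 3, 3] → 3t^4 + 3t^3 + 4t^2 + t + 1

3t^4 + 3t^3 + 4t^2 + t + 1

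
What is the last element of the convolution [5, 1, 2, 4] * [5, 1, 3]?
Use y[k] = Σ_i a[i]·b[k-i] at k=5. y[5] = 4×3 = 12

12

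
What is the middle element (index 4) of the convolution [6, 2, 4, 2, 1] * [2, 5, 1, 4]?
Use y[k] = Σ_i a[i]·b[k-i] at k=4. y[4] = 2×4 + 4×1 + 2×5 + 1×2 = 24

24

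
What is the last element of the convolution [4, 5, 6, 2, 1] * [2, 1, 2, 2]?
Use y[k] = Σ_i a[i]·b[k-i] at k=7. y[7] = 1×2 = 2

2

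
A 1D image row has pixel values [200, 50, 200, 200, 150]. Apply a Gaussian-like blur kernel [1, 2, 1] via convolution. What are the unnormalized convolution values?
Convolve image row [200, 50, 200, 200, 150] with kernel [1, 2, 1]: y[0] = 200×1 = 200; y[1] = 200×2 + 50×1 = 450; y[2] = 200×1 + 50×2 + 200×1 = 500; y[3] = 50×1 + 200×2 + 200×1 = 650; y[4] = 200×1 + 200×2 + 150×1 = 750; y[5] = 200×1 + 150×2 = 500; y[6] = 150×1 = 150 → [200, 450, 500, 650, 750, 500, 150]. Normalization factor = sum(kernel) = 4.

[200, 450, 500, 650, 750, 500, 150]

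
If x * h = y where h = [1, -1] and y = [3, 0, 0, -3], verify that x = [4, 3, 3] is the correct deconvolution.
Forward-compute [4, 3, 3] * [1, -1]: y[0] = 4×1 = 4; y[1] = 4×-1 + 3×1 = -1; y[2] = 3×-1 + 3×1 = 0; y[3] = 3×-1 = -3 → [4, -1, 0, -3]. Does not match given y = [3, 0, 0, -3].

Not verified. [4, 3, 3] * [1, -1] = [4, -1, 0, -3], which differs from [3, 0, 0, -3] at index 0.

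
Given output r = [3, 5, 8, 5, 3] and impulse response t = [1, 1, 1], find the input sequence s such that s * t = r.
Deconvolve r=[3, 5, 8, 5, 3] by t=[1, 1, 1]. Since t[0]=1, solve forward: s[0] = r[0] / 1 = 3; s[1] = (r[1] - 3×1) / 1 = 2; s[2] = (r[2] - 2×1 - 3×1) / 1 = 3. So s = [3, 2, 3]. Check by forward convolution: r[0] = 3×1 = 3; r[1] = 3×1 + 2×1 = 5; r[2] = 3×1 + 2×1 + 3×1 = 8; r[3] = 2×1 + 3×1 = 5; r[4] = 3×1 = 3

[3, 2, 3]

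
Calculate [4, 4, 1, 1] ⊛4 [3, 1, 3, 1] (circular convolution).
Use y[k] = Σ_j u[j]·v[(k-j) mod 4]. y[0] = 4×3 + 4×1 + 1×3 + 1×1 = 20; y[1] = 4×1 + 4×3 + 1×1 + 1×3 = 20; y[2] = 4×3 + 4×1 + 1×3 + 1×1 = 20; y[3] = 4×1 + 4×3 + 1×1 + 1×3 = 20. Result: [20, 20, 20, 20]

[20, 20, 20, 20]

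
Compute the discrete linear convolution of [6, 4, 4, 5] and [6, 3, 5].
y[0] = 6×6 = 36; y[1] = 6×3 + 4×6 = 42; y[2] = 6×5 + 4×3 + 4×6 = 66; y[3] = 4×5 + 4×3 + 5×6 = 62; y[4] = 4×5 + 5×3 = 35; y[5] = 5×5 = 25

[36, 42, 66, 62, 35, 25]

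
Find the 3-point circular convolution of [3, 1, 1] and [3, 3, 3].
Use y[k] = Σ_j a[j]·b[(k-j) mod 3]. y[0] = 3×3 + 1×3 + 1×3 = 15; y[1] = 3×3 + 1×3 + 1×3 = 15; y[2] = 3×3 + 1×3 + 1×3 = 15. Result: [15, 15, 15]

[15, 15, 15]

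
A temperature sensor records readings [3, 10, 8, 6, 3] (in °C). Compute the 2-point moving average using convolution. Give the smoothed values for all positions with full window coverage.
2-point moving average kernel = [1, 1]. Apply in 'valid' mode (full window coverage): avg[0] = (3 + 10) / 2 = 6.5; avg[1] = (10 + 8) / 2 = 9.0; avg[2] = (8 + 6) / 2 = 7.0; avg[3] = (6 + 3) / 2 = 4.5. Smoothed values: [6.5, 9.0, 7.0, 4.5]

[6.5, 9.0, 7.0, 4.5]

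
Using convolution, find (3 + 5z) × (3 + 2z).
Ascending coefficients: a = [3, 5], b = [3, 2]. c[0] = 3×3 = 9; c[1] = 3×2 + 5×3 = 21; c[2] = 5×2 = 10. Result coefficients: [9, 21, 10] → 9 + 21z + 10z^2

9 + 21z + 10z^2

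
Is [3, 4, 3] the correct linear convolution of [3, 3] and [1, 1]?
Recompute linear convolution of [3, 3] and [1, 1]: y[0] = 3×1 = 3; y[1] = 3×1 + 3×1 = 6; y[2] = 3×1 = 3 → [3, 6, 3]. Compare to given [3, 4, 3]: they differ at index 1: given 4, correct 6, so answer: No

No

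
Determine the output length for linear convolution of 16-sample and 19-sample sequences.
Linear/full convolution length: m + n - 1 = 16 + 19 - 1 = 34

34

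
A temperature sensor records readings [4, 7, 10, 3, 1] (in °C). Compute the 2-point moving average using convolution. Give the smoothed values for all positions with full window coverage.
2-point moving average kernel = [1, 1]. Apply in 'valid' mode (full window coverage): avg[0] = (4 + 7) / 2 = 5.5; avg[1] = (7 + 10) / 2 = 8.5; avg[2] = (10 + 3) / 2 = 6.5; avg[3] = (3 + 1) / 2 = 2.0. Smoothed values: [5.5, 8.5, 6.5, 2.0]

[5.5, 8.5, 6.5, 2.0]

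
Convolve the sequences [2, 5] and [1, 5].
y[0] = 2×1 = 2; y[1] = 2×5 + 5×1 = 15; y[2] = 5×5 = 25

[2, 15, 25]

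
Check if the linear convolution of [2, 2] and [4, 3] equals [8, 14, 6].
Recompute linear convolution of [2, 2] and [4, 3]: y[0] = 2×4 = 8; y[1] = 2×3 + 2×4 = 14; y[2] = 2×3 = 6 → [8, 14, 6]. Given [8, 14, 6] matches, so answer: Yes

Yes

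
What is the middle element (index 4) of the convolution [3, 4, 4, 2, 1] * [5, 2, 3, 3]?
Use y[k] = Σ_i a[i]·b[k-i] at k=4. y[4] = 4×3 + 4×3 + 2×2 + 1×5 = 33

33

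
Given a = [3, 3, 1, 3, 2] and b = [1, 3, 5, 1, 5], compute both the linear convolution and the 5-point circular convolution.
Linear: y_lin[0] = 3×1 = 3; y_lin[1] = 3×3 + 3×1 = 12; y_lin[2] = 3×5 + 3×3 + 1×1 = 25; y_lin[3] = 3×1 + 3×5 + 1×3 + 3×1 = 24; y_lin[4] = 3×5 + 3×1 + 1×5 + 3×3 + 2×1 = 34; y_lin[5] = 3×5 + 1×1 + 3×5 + 2×3 = 37; y_lin[6] = 1×5 + 3×1 + 2×5 = 18; y_lin[7] = 3×5 + 2×1 = 17; y_lin[8] = 2×5 = 10 → [3, 12, 25, 24, 34, 37, 18, 17, 10]. Circular (length 5): y[0] = 3×1 + 3×5 + 1×1 + 3×5 + 2×3 = 40; y[1] = 3×3 + 3×1 + 1×5 + 3×1 + 2×5 = 30; y[2] = 3×5 + 3×3 + 1×1 + 3×5 + 2×1 = 42; y[3] = 3×1 + 3×5 + 1×3 + 3×1 + 2×5 = 34; y[4] = 3×5 + 3×1 + 1×5 + 3×3 + 2×1 = 34 → [40, 30, 42, 34, 34]

Linear: [3, 12, 25, 24, 34, 37, 18, 17, 10], Circular: [40, 30, 42, 34, 34]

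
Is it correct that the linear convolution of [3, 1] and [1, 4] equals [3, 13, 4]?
Recompute linear convolution of [3, 1] and [1, 4]: y[0] = 3×1 = 3; y[1] = 3×4 + 1×1 = 13; y[2] = 1×4 = 4 → [3, 13, 4]. Given [3, 13, 4] matches, so answer: Yes

Yes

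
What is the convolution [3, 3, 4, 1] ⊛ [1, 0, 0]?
y[0] = 3×1 = 3; y[1] = 3×0 + 3×1 = 3; y[2] = 3×0 + 3×0 + 4×1 = 4; y[3] = 3×0 + 4×0 + 1×1 = 1; y[4] = 4×0 + 1×0 = 0; y[5] = 1×0 = 0

[3, 3, 4, 1, 0, 0]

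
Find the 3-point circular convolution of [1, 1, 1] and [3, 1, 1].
Use y[k] = Σ_j a[j]·b[(k-j) mod 3]. y[0] = 1×3 + 1×1 + 1×1 = 5; y[1] = 1×1 + 1×3 + 1×1 = 5; y[2] = 1×1 + 1×1 + 1×3 = 5. Result: [5, 5, 5]

[5, 5, 5]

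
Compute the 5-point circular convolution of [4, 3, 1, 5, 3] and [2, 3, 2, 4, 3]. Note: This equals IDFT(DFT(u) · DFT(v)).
Either evaluate y[k] = Σ_j u[j]·v[(k-j) mod 5] directly, or use IDFT(DFT(u) · DFT(v)). y[0] = 4×2 + 3×3 + 1×4 + 5×2 + 3×3 = 40; y[1] = 4×3 + 3×2 + 1×3 + 5×4 + 3×2 = 47; y[2] = 4×2 + 3×3 + 1×2 + 5×3 + 3×4 = 46; y[3] = 4×4 + 3×2 + 1×3 + 5×2 + 3×3 = 44; y[4] = 4×3 + 3×4 + 1×2 + 5×3 + 3×2 = 47. Result: [40, 47, 46, 44, 47]

[40, 47, 46, 44, 47]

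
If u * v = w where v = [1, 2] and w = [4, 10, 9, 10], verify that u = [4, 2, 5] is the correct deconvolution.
Forward-compute [4, 2, 5] * [1, 2]: w[0] = 4×1 = 4; w[1] = 4×2 + 2×1 = 10; w[2] = 2×2 + 5×1 = 9; w[3] = 5×2 = 10 → [4, 10, 9, 10]. Matches given w = [4, 10, 9, 10], so verified.

Verified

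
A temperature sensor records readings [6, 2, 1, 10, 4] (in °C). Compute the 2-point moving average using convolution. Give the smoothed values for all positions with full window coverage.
2-point moving average kernel = [1, 1]. Apply in 'valid' mode (full window coverage): avg[0] = (6 + 2) / 2 = 4.0; avg[1] = (2 + 1) / 2 = 1.5; avg[2] = (1 + 10) / 2 = 5.5; avg[3] = (10 + 4) / 2 = 7.0. Smoothed values: [4.0, 1.5, 5.5, 7.0]

[4.0, 1.5, 5.5, 7.0]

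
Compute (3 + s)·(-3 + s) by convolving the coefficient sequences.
Ascending coefficients: a = [3, 1], b = [-3, 1]. c[0] = 3×-3 = -9; c[1] = 3×1 + 1×-3 = 0; c[2] = 1×1 = 1. Result coefficients: [-9, 0, 1] → -9 + s^2

-9 + s^2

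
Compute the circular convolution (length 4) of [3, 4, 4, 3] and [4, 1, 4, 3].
Use y[k] = Σ_j f[j]·g[(k-j) mod 4]. y[0] = 3×4 + 4×3 + 4×4 + 3×1 = 43; y[1] = 3×1 + 4×4 + 4×3 + 3×4 = 43; y[2] = 3×4 + 4×1 + 4×4 + 3×3 = 41; y[3] = 3×3 + 4×4 + 4×1 + 3×4 = 41. Result: [43, 43, 41, 41]

[43, 43, 41, 41]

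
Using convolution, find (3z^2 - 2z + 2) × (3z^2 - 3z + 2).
Ascending coefficients: a = [2, -2, 3], b = [2, -3, 3]. c[0] = 2×2 = 4; c[1] = 2×-3 + -2×2 = -10; c[2] = 2×3 + -2×-3 + 3×2 = 18; c[3] = -2×3 + 3×-3 = -15; c[4] = 3×3 = 9. Result coefficients: [4, -10, 18, -15, 9] → 9z^4 - 15z^3 + 18z^2 - 10z + 4

9z^4 - 15z^3 + 18z^2 - 10z + 4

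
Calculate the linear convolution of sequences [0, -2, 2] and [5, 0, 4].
y[0] = 0×5 = 0; y[1] = 0×0 + -2×5 = -10; y[2] = 0×4 + -2×0 + 2×5 = 10; y[3] = -2×4 + 2×0 = -8; y[4] = 2×4 = 8

[0, -10, 10, -8, 8]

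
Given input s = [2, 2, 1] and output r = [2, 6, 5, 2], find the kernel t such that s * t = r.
Output length 4 = len(s) + len(t) - 1 ⇒ len(t) = 2. Solve t forward using t[k] = (r[k] - Σ_{i≥1} s[i]·t[k-i]) / s[0]: t[0] = r[0] / s[0] = 2 / 2 = 1; t[1] = (r[1] - 2×1) / s[0] = (6 - 2×1) / 2 = 2. So t = [1, 2]. Forward-check [2, 2, 1] * [1, 2]: r[0] = 2×1 = 2; r[1] = 2×2 + 2×1 = 6; r[2] = 2×2 + 1×1 = 5; r[3] = 1×2 = 2 → [2, 6, 5, 2] ✓

[1, 2]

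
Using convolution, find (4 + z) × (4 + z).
Ascending coefficients: a = [4, 1], b = [4, 1]. c[0] = 4×4 = 16; c[1] = 4×1 + 1×4 = 8; c[2] = 1×1 = 1. Result coefficients: [16, 8, 1] → 16 + 8z + z^2

16 + 8z + z^2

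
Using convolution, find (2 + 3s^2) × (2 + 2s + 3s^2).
Ascending coefficients: a = [2, 0, 3], b = [2, 2, 3]. c[0] = 2×2 = 4; c[1] = 2×2 + 0×2 = 4; c[2] = 2×3 + 0×2 + 3×2 = 12; c[3] = 0×3 + 3×2 = 6; c[4] = 3×3 = 9. Result coefficients: [4, 4, 12, 6, 9] → 4 + 4s + 12s^2 + 6s^3 + 9s^4

4 + 4s + 12s^2 + 6s^3 + 9s^4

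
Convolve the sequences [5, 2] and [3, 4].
y[0] = 5×3 = 15; y[1] = 5×4 + 2×3 = 26; y[2] = 2×4 = 8

[15, 26, 8]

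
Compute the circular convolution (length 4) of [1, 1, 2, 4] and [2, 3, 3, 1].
Use y[k] = Σ_j a[j]·b[(k-j) mod 4]. y[0] = 1×2 + 1×1 + 2×3 + 4×3 = 21; y[1] = 1×3 + 1×2 + 2×1 + 4×3 = 19; y[2] = 1×3 + 1×3 + 2×2 + 4×1 = 14; y[3] = 1×1 + 1×3 + 2×3 + 4×2 = 18. Result: [21, 19, 14, 18]

[21, 19, 14, 18]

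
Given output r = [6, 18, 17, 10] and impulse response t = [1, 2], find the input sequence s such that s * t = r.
Deconvolve r=[6, 18, 17, 10] by t=[1, 2]. Since t[0]=1, solve forward: s[0] = r[0] / 1 = 6; s[1] = (r[1] - 6×2) / 1 = 6; s[2] = (r[2] - 6×2) / 1 = 5. So s = [6, 6, 5]. Check by forward convolution: r[0] = 6×1 = 6; r[1] = 6×2 + 6×1 = 18; r[2] = 6×2 + 5×1 = 17; r[3] = 5×2 = 10

[6, 6, 5]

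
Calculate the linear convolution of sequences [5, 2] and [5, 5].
y[0] = 5×5 = 25; y[1] = 5×5 + 2×5 = 35; y[2] = 2×5 = 10

[25, 35, 10]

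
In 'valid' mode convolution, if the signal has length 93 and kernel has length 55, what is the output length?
'Valid' mode counts only positions where the kernel fully overlaps the signal: m - n + 1 = 93 - 55 + 1 = 39

39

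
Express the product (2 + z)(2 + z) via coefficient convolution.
Ascending coefficients: a = [2, 1], b = [2, 1]. c[0] = 2×2 = 4; c[1] = 2×1 + 1×2 = 4; c[2] = 1×1 = 1. Result coefficients: [4, 4, 1] → 4 + 4z + z^2

4 + 4z + z^2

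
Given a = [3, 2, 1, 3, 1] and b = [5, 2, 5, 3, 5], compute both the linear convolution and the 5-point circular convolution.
Linear: y_lin[0] = 3×5 = 15; y_lin[1] = 3×2 + 2×5 = 16; y_lin[2] = 3×5 + 2×2 + 1×5 = 24; y_lin[3] = 3×3 + 2×5 + 1×2 + 3×5 = 36; y_lin[4] = 3×5 + 2×3 + 1×5 + 3×2 + 1×5 = 37; y_lin[5] = 2×5 + 1×3 + 3×5 + 1×2 = 30; y_lin[6] = 1×5 + 3×3 + 1×5 = 19; y_lin[7] = 3×5 + 1×3 = 18; y_lin[8] = 1×5 = 5 → [15, 16, 24, 36, 37, 30, 19, 18, 5]. Circular (length 5): y[0] = 3×5 + 2×5 + 1×3 + 3×5 + 1×2 = 45; y[1] = 3×2 + 2×5 + 1×5 + 3×3 + 1×5 = 35; y[2] = 3×5 + 2×2 + 1×5 + 3×5 + 1×3 = 42; y[3] = 3×3 + 2×5 + 1×2 + 3×5 + 1×5 = 41; y[4] = 3×5 + 2×3 + 1×5 + 3×2 + 1×5 = 37 → [45, 35, 42, 41, 37]

Linear: [15, 16, 24, 36, 37, 30, 19, 18, 5], Circular: [45, 35, 42, 41, 37]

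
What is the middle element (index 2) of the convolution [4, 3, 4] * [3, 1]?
Use y[k] = Σ_i a[i]·b[k-i] at k=2. y[2] = 3×1 + 4×3 = 15

15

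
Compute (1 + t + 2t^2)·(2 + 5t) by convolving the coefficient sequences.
Ascending coefficients: a = [1, 1, 2], b = [2, 5]. c[0] = 1×2 = 2; c[1] = 1×5 + 1×2 = 7; c[2] = 1×5 + 2×2 = 9; c[3] = 2×5 = 10. Result coefficients: [2, 7, 9, 10] → 2 + 7t + 9t^2 + 10t^3

2 + 7t + 9t^2 + 10t^3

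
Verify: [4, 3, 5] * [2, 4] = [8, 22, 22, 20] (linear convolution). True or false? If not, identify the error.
Recompute linear convolution of [4, 3, 5] and [2, 4]: y[0] = 4×2 = 8; y[1] = 4×4 + 3×2 = 22; y[2] = 3×4 + 5×2 = 22; y[3] = 5×4 = 20 → [8, 22, 22, 20]. Given [8, 22, 22, 20] matches, so answer: Yes

Yes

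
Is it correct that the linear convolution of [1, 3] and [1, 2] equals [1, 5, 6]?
Recompute linear convolution of [1, 3] and [1, 2]: y[0] = 1×1 = 1; y[1] = 1×2 + 3×1 = 5; y[2] = 3×2 = 6 → [1, 5, 6]. Given [1, 5, 6] matches, so answer: Yes

Yes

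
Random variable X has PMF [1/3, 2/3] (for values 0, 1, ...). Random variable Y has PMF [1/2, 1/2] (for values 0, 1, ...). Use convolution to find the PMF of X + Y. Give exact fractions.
P(X+Y=k) = Σ_i P(X=i)·P(Y=k-i) — a convolution of [1/3, 2/3] and [1/2, 1/2]. P(X+Y=0) = (1/3)×(1/2) = 1/6; P(X+Y=1) = (1/3)×(1/2) + (2/3)×(1/2) = 1/6 + 1/3 = 1/2; P(X+Y=2) = (2/3)×(1/2) = 1/3. PMF: [1/6, 1/2, 1/3] (sums to 1 ✓)

[1/6, 1/2, 1/3]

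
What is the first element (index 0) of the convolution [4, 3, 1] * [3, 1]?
Use y[k] = Σ_i a[i]·b[k-i] at k=0. y[0] = 4×3 = 12

12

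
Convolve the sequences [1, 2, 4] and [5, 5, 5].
y[0] = 1×5 = 5; y[1] = 1×5 + 2×5 = 15; y[2] = 1×5 + 2×5 + 4×5 = 35; y[3] = 2×5 + 4×5 = 30; y[4] = 4×5 = 20

[5, 15, 35, 30, 20]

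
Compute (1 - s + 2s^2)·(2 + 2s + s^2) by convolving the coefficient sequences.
Ascending coefficients: a = [1, -1, 2], b = [2, 2, 1]. c[0] = 1×2 = 2; c[1] = 1×2 + -1×2 = 0; c[2] = 1×1 + -1×2 + 2×2 = 3; c[3] = -1×1 + 2×2 = 3; c[4] = 2×1 = 2. Result coefficients: [2, 0, 3, 3, 2] → 2 + 3s^2 + 3s^3 + 2s^4

2 + 3s^2 + 3s^3 + 2s^4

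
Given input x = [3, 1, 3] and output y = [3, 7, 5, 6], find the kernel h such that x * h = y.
Output length 4 = len(x) + len(h) - 1 ⇒ len(h) = 2. Solve h forward using h[k] = (y[k] - Σ_{i≥1} x[i]·h[k-i]) / x[0]: h[0] = y[0] / x[0] = 3 / 3 = 1; h[1] = (y[1] - 1×1) / x[0] = (7 - 1×1) / 3 = 2. So h = [1, 2]. Forward-check [3, 1, 3] * [1, 2]: y[0] = 3×1 = 3; y[1] = 3×2 + 1×1 = 7; y[2] = 1×2 + 3×1 = 5; y[3] = 3×2 = 6 → [3, 7, 5, 6] ✓

[1, 2]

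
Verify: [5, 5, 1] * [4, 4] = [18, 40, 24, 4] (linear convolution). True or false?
Recompute linear convolution of [5, 5, 1] and [4, 4]: y[0] = 5×4 = 20; y[1] = 5×4 + 5×4 = 40; y[2] = 5×4 + 1×4 = 24; y[3] = 1×4 = 4 → [20, 40, 24, 4]. Compare to given [18, 40, 24, 4]: they differ at index 0: given 18, correct 20, so answer: No

No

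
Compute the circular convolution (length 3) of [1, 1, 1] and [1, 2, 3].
Use y[k] = Σ_j x[j]·h[(k-j) mod 3]. y[0] = 1×1 + 1×3 + 1×2 = 6; y[1] = 1×2 + 1×1 + 1×3 = 6; y[2] = 1×3 + 1×2 + 1×1 = 6. Result: [6, 6, 6]

[6, 6, 6]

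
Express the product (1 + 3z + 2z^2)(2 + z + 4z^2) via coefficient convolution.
Ascending coefficients: a = [1, 3, 2], b = [2, 1, 4]. c[0] = 1×2 = 2; c[1] = 1×1 + 3×2 = 7; c[2] = 1×4 + 3×1 + 2×2 = 11; c[3] = 3×4 + 2×1 = 14; c[4] = 2×4 = 8. Result coefficients: [2, 7, 11, 14, 8] → 2 + 7z + 11z^2 + 14z^3 + 8z^4

2 + 7z + 11z^2 + 14z^3 + 8z^4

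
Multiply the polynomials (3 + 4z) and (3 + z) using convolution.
Ascending coefficients: a = [3, 4], b = [3, 1]. c[0] = 3×3 = 9; c[1] = 3×1 + 4×3 = 15; c[2] = 4×1 = 4. Result coefficients: [9, 15, 4] → 9 + 15z + 4z^2

9 + 15z + 4z^2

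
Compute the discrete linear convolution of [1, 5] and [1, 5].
y[0] = 1×1 = 1; y[1] = 1×5 + 5×1 = 10; y[2] = 5×5 = 25

[1, 10, 25]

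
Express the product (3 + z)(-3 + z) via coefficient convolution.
Ascending coefficients: a = [3, 1], b = [-3, 1]. c[0] = 3×-3 = -9; c[1] = 3×1 + 1×-3 = 0; c[2] = 1×1 = 1. Result coefficients: [-9, 0, 1] → -9 + z^2

-9 + z^2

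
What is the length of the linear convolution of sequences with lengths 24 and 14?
Linear/full convolution length: m + n - 1 = 24 + 14 - 1 = 37

37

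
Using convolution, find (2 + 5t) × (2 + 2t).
Ascending coefficients: a = [2, 5], b = [2, 2]. c[0] = 2×2 = 4; c[1] = 2×2 + 5×2 = 14; c[2] = 5×2 = 10. Result coefficients: [4, 14, 10] → 4 + 14t + 10t^2

4 + 14t + 10t^2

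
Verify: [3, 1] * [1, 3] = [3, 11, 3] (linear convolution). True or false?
Recompute linear convolution of [3, 1] and [1, 3]: y[0] = 3×1 = 3; y[1] = 3×3 + 1×1 = 10; y[2] = 1×3 = 3 → [3, 10, 3]. Compare to given [3, 11, 3]: they differ at index 1: given 11, correct 10, so answer: No

No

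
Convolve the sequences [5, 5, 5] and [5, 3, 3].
y[0] = 5×5 = 25; y[1] = 5×3 + 5×5 = 40; y[2] = 5×3 + 5×3 + 5×5 = 55; y[3] = 5×3 + 5×3 = 30; y[4] = 5×3 = 15

[25, 40, 55, 30, 15]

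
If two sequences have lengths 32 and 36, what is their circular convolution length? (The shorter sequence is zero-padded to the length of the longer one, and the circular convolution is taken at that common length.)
Circular convolution (zero-padding the shorter input) has length max(m, n) = max(32, 36) = 36

36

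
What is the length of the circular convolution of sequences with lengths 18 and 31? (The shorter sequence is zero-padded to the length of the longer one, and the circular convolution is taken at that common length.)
Circular convolution (zero-padding the shorter input) has length max(m, n) = max(18, 31) = 31

31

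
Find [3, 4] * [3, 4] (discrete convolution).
y[0] = 3×3 = 9; y[1] = 3×4 + 4×3 = 24; y[2] = 4×4 = 16

[9, 24, 16]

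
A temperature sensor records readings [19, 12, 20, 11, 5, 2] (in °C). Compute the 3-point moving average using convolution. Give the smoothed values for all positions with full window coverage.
3-point moving average kernel = [1, 1, 1]. Apply in 'valid' mode (full window coverage): avg[0] = (19 + 12 + 20) / 3 = 17.0; avg[1] = (12 + 20 + 11) / 3 = 14.33; avg[2] = (20 + 11 + 5) / 3 = 12.0; avg[3] = (11 + 5 + 2) / 3 = 6.0. Smoothed values: [17.0, 14.33, 12.0, 6.0]

[17.0, 14.33, 12.0, 6.0]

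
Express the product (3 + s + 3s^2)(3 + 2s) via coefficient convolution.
Ascending coefficients: a = [3, 1, 3], b = [3, 2]. c[0] = 3×3 = 9; c[1] = 3×2 + 1×3 = 9; c[2] = 1×2 + 3×3 = 11; c[3] = 3×2 = 6. Result coefficients: [9, 9, 11, 6] → 9 + 9s + 11s^2 + 6s^3

9 + 9s + 11s^2 + 6s^3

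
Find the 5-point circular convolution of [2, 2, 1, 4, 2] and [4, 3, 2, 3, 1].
Use y[k] = Σ_j f[j]·g[(k-j) mod 5]. y[0] = 2×4 + 2×1 + 1×3 + 4×2 + 2×3 = 27; y[1] = 2×3 + 2×4 + 1×1 + 4×3 + 2×2 = 31; y[2] = 2×2 + 2×3 + 1×4 + 4×1 + 2×3 = 24; y[3] = 2×3 + 2×2 + 1×3 + 4×4 + 2×1 = 31; y[4] = 2×1 + 2×3 + 1×2 + 4×3 + 2×4 = 30. Result: [27, 31, 24, 31, 30]

[27, 31, 24, 31, 30]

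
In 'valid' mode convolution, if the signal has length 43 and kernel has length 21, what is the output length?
'Valid' mode counts only positions where the kernel fully overlaps the signal: m - n + 1 = 43 - 21 + 1 = 23

23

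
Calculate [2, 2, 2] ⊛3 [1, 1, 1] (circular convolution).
Use y[k] = Σ_j f[j]·g[(k-j) mod 3]. y[0] = 2×1 + 2×1 + 2×1 = 6; y[1] = 2×1 + 2×1 + 2×1 = 6; y[2] = 2×1 + 2×1 + 2×1 = 6. Result: [6, 6, 6]

[6, 6, 6]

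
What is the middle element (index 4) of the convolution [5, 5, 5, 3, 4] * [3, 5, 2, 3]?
Use y[k] = Σ_i a[i]·b[k-i] at k=4. y[4] = 5×3 + 5×2 + 3×5 + 4×3 = 52

52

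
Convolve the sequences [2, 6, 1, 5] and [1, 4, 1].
y[0] = 2×1 = 2; y[1] = 2×4 + 6×1 = 14; y[2] = 2×1 + 6×4 + 1×1 = 27; y[3] = 6×1 + 1×4 + 5×1 = 15; y[4] = 1×1 + 5×4 = 21; y[5] = 5×1 = 5

[2, 14, 27, 15, 21, 5]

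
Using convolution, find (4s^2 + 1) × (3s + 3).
Ascending coefficients: a = [1, 0, 4], b = [3, 3]. c[0] = 1×3 = 3; c[1] = 1×3 + 0×3 = 3; c[2] = 0×3 + 4×3 = 12; c[3] = 4×3 = 12. Result coefficients: [3, 3, 12, 12] → 12s^3 + 12s^2 + 3s + 3

12s^3 + 12s^2 + 3s + 3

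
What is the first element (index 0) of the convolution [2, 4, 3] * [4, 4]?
Use y[k] = Σ_i a[i]·b[k-i] at k=0. y[0] = 2×4 = 8

8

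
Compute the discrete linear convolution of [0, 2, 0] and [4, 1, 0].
y[0] = 0×4 = 0; y[1] = 0×1 + 2×4 = 8; y[2] = 0×0 + 2×1 + 0×4 = 2; y[3] = 2×0 + 0×1 = 0; y[4] = 0×0 = 0

[0, 8, 2, 0, 0]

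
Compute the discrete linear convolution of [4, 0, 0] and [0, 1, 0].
y[0] = 4×0 = 0; y[1] = 4×1 + 0×0 = 4; y[2] = 4×0 + 0×1 + 0×0 = 0; y[3] = 0×0 + 0×1 = 0; y[4] = 0×0 = 0

[0, 4, 0, 0, 0]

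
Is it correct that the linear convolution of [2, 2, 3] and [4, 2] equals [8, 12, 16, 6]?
Recompute linear convolution of [2, 2, 3] and [4, 2]: y[0] = 2×4 = 8; y[1] = 2×2 + 2×4 = 12; y[2] = 2×2 + 3×4 = 16; y[3] = 3×2 = 6 → [8, 12, 16, 6]. Given [8, 12, 16, 6] matches, so answer: Yes

Yes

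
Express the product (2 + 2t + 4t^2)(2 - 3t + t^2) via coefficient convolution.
Ascending coefficients: a = [2, 2, 4], b = [2, -3, 1]. c[0] = 2×2 = 4; c[1] = 2×-3 + 2×2 = -2; c[2] = 2×1 + 2×-3 + 4×2 = 4; c[3] = 2×1 + 4×-3 = -10; c[4] = 4×1 = 4. Result coefficients: [4, -2, 4, -10, 4] → 4 - 2t + 4t^2 - 10t^3 + 4t^4

4 - 2t + 4t^2 - 10t^3 + 4t^4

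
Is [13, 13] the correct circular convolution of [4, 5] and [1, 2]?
Recompute circular convolution of [4, 5] and [1, 2]: y[0] = 4×1 + 5×2 = 14; y[1] = 4×2 + 5×1 = 13 → [14, 13]. Compare to given [13, 13]: they differ at index 0: given 13, correct 14, so answer: No

No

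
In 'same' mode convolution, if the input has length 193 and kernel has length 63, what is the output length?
'Same' mode returns an output with the same length as the input: 193

193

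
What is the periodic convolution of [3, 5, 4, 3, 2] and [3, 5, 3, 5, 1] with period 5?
Use y[k] = Σ_j s[j]·t[(k-j) mod 5]. y[0] = 3×3 + 5×1 + 4×5 + 3×3 + 2×5 = 53; y[1] = 3×5 + 5×3 + 4×1 + 3×5 + 2×3 = 55; y[2] = 3×3 + 5×5 + 4×3 + 3×1 + 2×5 = 59; y[3] = 3×5 + 5×3 + 4×5 + 3×3 + 2×1 = 61; y[4] = 3×1 + 5×5 + 4×3 + 3×5 + 2×3 = 61. Result: [53, 55, 59, 61, 61]

[53, 55, 59, 61, 61]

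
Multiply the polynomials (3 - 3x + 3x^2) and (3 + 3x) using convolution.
Ascending coefficients: a = [3, -3, 3], b = [3, 3]. c[0] = 3×3 = 9; c[1] = 3×3 + -3×3 = 0; c[2] = -3×3 + 3×3 = 0; c[3] = 3×3 = 9. Result coefficients: [9, 0, 0, 9] → 9 + 9x^3

9 + 9x^3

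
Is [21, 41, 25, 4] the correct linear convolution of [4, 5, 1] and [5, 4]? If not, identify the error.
Recompute linear convolution of [4, 5, 1] and [5, 4]: y[0] = 4×5 = 20; y[1] = 4×4 + 5×5 = 41; y[2] = 5×4 + 1×5 = 25; y[3] = 1×4 = 4 → [20, 41, 25, 4]. Compare to given [21, 41, 25, 4]: they differ at index 0: given 21, correct 20, so answer: No

No. Error at index 0: given 21, correct 20.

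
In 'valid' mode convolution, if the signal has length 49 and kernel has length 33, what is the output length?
'Valid' mode counts only positions where the kernel fully overlaps the signal: m - n + 1 = 49 - 33 + 1 = 17

17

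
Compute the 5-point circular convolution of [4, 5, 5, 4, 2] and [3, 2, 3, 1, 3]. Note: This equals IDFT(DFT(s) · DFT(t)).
Either evaluate y[k] = Σ_j s[j]·t[(k-j) mod 5] directly, or use IDFT(DFT(s) · DFT(t)). y[0] = 4×3 + 5×3 + 5×1 + 4×3 + 2×2 = 48; y[1] = 4×2 + 5×3 + 5×3 + 4×1 + 2×3 = 48; y[2] = 4×3 + 5×2 + 5×3 + 4×3 + 2×1 = 51; y[3] = 4×1 + 5×3 + 5×2 + 4×3 + 2×3 = 47; y[4] = 4×3 + 5×1 + 5×3 + 4×2 + 2×3 = 46. Result: [48, 48, 51, 47, 46]

[48, 48, 51, 47, 46]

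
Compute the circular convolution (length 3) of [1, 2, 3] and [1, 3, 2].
Use y[k] = Σ_j f[j]·g[(k-j) mod 3]. y[0] = 1×1 + 2×2 + 3×3 = 14; y[1] = 1×3 + 2×1 + 3×2 = 11; y[2] = 1×2 + 2×3 + 3×1 = 11. Result: [14, 11, 11]

[14, 11, 11]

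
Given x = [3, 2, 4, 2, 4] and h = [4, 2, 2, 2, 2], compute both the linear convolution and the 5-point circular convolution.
Linear: y_lin[0] = 3×4 = 12; y_lin[1] = 3×2 + 2×4 = 14; y_lin[2] = 3×2 + 2×2 + 4×4 = 26; y_lin[3] = 3×2 + 2×2 + 4×2 + 2×4 = 26; y_lin[4] = 3×2 + 2×2 + 4×2 + 2×2 + 4×4 = 38; y_lin[5] = 2×2 + 4×2 + 2×2 + 4×2 = 24; y_lin[6] = 4×2 + 2×2 + 4×2 = 20; y_lin[7] = 2×2 + 4×2 = 12; y_lin[8] = 4×2 = 8 → [12, 14, 26, 26, 38, 24, 20, 12, 8]. Circular (length 5): y[0] = 3×4 + 2×2 + 4×2 + 2×2 + 4×2 = 36; y[1] = 3×2 + 2×4 + 4×2 + 2×2 + 4×2 = 34; y[2] = 3×2 + 2×2 + 4×4 + 2×2 + 4×2 = 38; y[3] = 3×2 + 2×2 + 4×2 + 2×4 + 4×2 = 34; y[4] = 3×2 + 2×2 + 4×2 + 2×2 + 4×4 = 38 → [36, 34, 38, 34, 38]

Linear: [12, 14, 26, 26, 38, 24, 20, 12, 8], Circular: [36, 34, 38, 34, 38]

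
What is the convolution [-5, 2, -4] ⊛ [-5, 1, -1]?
y[0] = -5×-5 = 25; y[1] = -5×1 + 2×-5 = -15; y[2] = -5×-1 + 2×1 + -4×-5 = 27; y[3] = 2×-1 + -4×1 = -6; y[4] = -4×-1 = 4

[25, -15, 27, -6, 4]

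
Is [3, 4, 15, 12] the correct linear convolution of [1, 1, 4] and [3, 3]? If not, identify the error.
Recompute linear convolution of [1, 1, 4] and [3, 3]: y[0] = 1×3 = 3; y[1] = 1×3 + 1×3 = 6; y[2] = 1×3 + 4×3 = 15; y[3] = 4×3 = 12 → [3, 6, 15, 12]. Compare to given [3, 4, 15, 12]: they differ at index 1: given 4, correct 6, so answer: No

No. Error at index 1: given 4, correct 6.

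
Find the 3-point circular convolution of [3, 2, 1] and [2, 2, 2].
Use y[k] = Σ_j f[j]·g[(k-j) mod 3]. y[0] = 3×2 + 2×2 + 1×2 = 12; y[1] = 3×2 + 2×2 + 1×2 = 12; y[2] = 3×2 + 2×2 + 1×2 = 12. Result: [12, 12, 12]

[12, 12, 12]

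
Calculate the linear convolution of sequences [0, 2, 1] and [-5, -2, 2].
y[0] = 0×-5 = 0; y[1] = 0×-2 + 2×-5 = -10; y[2] = 0×2 + 2×-2 + 1×-5 = -9; y[3] = 2×2 + 1×-2 = 2; y[4] = 1×2 = 2

[0, -10, -9, 2, 2]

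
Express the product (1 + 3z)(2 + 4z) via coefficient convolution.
Ascending coefficients: a = [1, 3], b = [2, 4]. c[0] = 1×2 = 2; c[1] = 1×4 + 3×2 = 10; c[2] = 3×4 = 12. Result coefficients: [2, 10, 12] → 2 + 10z + 12z^2

2 + 10z + 12z^2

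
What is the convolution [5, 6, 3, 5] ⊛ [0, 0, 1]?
y[0] = 5×0 = 0; y[1] = 5×0 + 6×0 = 0; y[2] = 5×1 + 6×0 + 3×0 = 5; y[3] = 6×1 + 3×0 + 5×0 = 6; y[4] = 3×1 + 5×0 = 3; y[5] = 5×1 = 5

[0, 0, 5, 6, 3, 5]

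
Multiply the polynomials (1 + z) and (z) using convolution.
Ascending coefficients: a = [1, 1], b = [0, 1]. c[0] = 1×0 = 0; c[1] = 1×1 + 1×0 = 1; c[2] = 1×1 = 1. Result coefficients: [0, 1, 1] → z + z^2

z + z^2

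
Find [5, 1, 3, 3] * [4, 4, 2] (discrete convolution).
y[0] = 5×4 = 20; y[1] = 5×4 + 1×4 = 24; y[2] = 5×2 + 1×4 + 3×4 = 26; y[3] = 1×2 + 3×4 + 3×4 = 26; y[4] = 3×2 + 3×4 = 18; y[5] = 3×2 = 6

[20, 24, 26, 26, 18, 6]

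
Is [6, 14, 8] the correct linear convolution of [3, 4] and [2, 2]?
Recompute linear convolution of [3, 4] and [2, 2]: y[0] = 3×2 = 6; y[1] = 3×2 + 4×2 = 14; y[2] = 4×2 = 8 → [6, 14, 8]. Given [6, 14, 8] matches, so answer: Yes

Yes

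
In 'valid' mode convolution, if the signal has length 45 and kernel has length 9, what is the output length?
'Valid' mode counts only positions where the kernel fully overlaps the signal: m - n + 1 = 45 - 9 + 1 = 37

37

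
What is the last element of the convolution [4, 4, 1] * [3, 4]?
Use y[k] = Σ_i a[i]·b[k-i] at k=3. y[3] = 1×4 = 4

4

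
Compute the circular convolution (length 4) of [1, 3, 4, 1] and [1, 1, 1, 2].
Use y[k] = Σ_j f[j]·g[(k-j) mod 4]. y[0] = 1×1 + 3×2 + 4×1 + 1×1 = 12; y[1] = 1×1 + 3×1 + 4×2 + 1×1 = 13; y[2] = 1×1 + 3×1 + 4×1 + 1×2 = 10; y[3] = 1×2 + 3×1 + 4×1 + 1×1 = 10. Result: [12, 13, 10, 10]

[12, 13, 10, 10]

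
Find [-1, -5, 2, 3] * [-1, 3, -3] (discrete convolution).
y[0] = -1×-1 = 1; y[1] = -1×3 + -5×-1 = 2; y[2] = -1×-3 + -5×3 + 2×-1 = -14; y[3] = -5×-3 + 2×3 + 3×-1 = 18; y[4] = 2×-3 + 3×3 = 3; y[5] = 3×-3 = -9

[1, 2, -14, 18, 3, -9]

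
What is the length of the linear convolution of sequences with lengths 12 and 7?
Linear/full convolution length: m + n - 1 = 12 + 7 - 1 = 18

18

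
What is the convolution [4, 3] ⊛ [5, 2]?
y[0] = 4×5 = 20; y[1] = 4×2 + 3×5 = 23; y[2] = 3×2 = 6

[20, 23, 6]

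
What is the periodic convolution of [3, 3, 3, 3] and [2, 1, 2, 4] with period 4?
Use y[k] = Σ_j x[j]·h[(k-j) mod 4]. y[0] = 3×2 + 3×4 + 3×2 + 3×1 = 27; y[1] = 3×1 + 3×2 + 3×4 + 3×2 = 27; y[2] = 3×2 + 3×1 + 3×2 + 3×4 = 27; y[3] = 3×4 + 3×2 + 3×1 + 3×2 = 27. Result: [27, 27, 27, 27]

[27, 27, 27, 27]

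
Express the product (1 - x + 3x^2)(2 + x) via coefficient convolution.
Ascending coefficients: a = [1, -1, 3], b = [2, 1]. c[0] = 1×2 = 2; c[1] = 1×1 + -1×2 = -1; c[2] = -1×1 + 3×2 = 5; c[3] = 3×1 = 3. Result coefficients: [2, -1, 5, 3] → 2 - x + 5x^2 + 3x^3

2 - x + 5x^2 + 3x^3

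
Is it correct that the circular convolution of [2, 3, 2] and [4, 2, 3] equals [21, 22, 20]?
Recompute circular convolution of [2, 3, 2] and [4, 2, 3]: y[0] = 2×4 + 3×3 + 2×2 = 21; y[1] = 2×2 + 3×4 + 2×3 = 22; y[2] = 2×3 + 3×2 + 2×4 = 20 → [21, 22, 20]. Given [21, 22, 20] matches, so answer: Yes

Yes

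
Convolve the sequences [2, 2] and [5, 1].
y[0] = 2×5 = 10; y[1] = 2×1 + 2×5 = 12; y[2] = 2×1 = 2

[10, 12, 2]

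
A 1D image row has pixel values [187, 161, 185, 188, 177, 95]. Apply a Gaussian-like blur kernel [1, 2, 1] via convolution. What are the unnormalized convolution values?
Convolve image row [187, 161, 185, 188, 177, 95] with kernel [1, 2, 1]: y[0] = 187×1 = 187; y[1] = 187×2 + 161×1 = 535; y[2] = 187×1 + 161×2 + 185×1 = 694; y[3] = 161×1 + 185×2 + 188×1 = 719; y[4] = 185×1 + 188×2 + 177×1 = 738; y[5] = 188×1 + 177×2 + 95×1 = 637; y[6] = 177×1 + 95×2 = 367; y[7] = 95×1 = 95 → [187, 535, 694, 719, 738, 637, 367, 95]. Normalization factor = sum(kernel) = 4.

[187, 535, 694, 719, 738, 637, 367, 95]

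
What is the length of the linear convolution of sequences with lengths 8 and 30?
Linear/full convolution length: m + n - 1 = 8 + 30 - 1 = 37

37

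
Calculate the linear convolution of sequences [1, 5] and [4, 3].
y[0] = 1×4 = 4; y[1] = 1×3 + 5×4 = 23; y[2] = 5×3 = 15

[4, 23, 15]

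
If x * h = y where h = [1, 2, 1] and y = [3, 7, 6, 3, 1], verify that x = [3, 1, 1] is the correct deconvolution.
Forward-compute [3, 1, 1] * [1, 2, 1]: y[0] = 3×1 = 3; y[1] = 3×2 + 1×1 = 7; y[2] = 3×1 + 1×2 + 1×1 = 6; y[3] = 1×1 + 1×2 = 3; y[4] = 1×1 = 1 → [3, 7, 6, 3, 1]. Matches given y = [3, 7, 6, 3, 1], so verified.

Verified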